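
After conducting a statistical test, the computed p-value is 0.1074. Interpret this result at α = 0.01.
Since p = 0.1074 > α = 0.01, fail to reject H₀.
There is insufficient evidence to reject the null hypothesis; the result is not statistically significant at the 0.01 level.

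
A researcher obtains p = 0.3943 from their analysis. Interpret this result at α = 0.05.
Since p = 0.3943 > α = 0.05, fail to reject H₀.
There is insufficient evidence to reject the null hypothesis; the result is not statistically significant at the 0.05 level.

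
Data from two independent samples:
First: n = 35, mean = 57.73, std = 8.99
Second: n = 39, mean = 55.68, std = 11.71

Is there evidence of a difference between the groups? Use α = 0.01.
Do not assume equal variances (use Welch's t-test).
Welch's two-sample t-test:
H₀: μ₁ = μ₂
H₁: μ₁ ≠ μ₂
s₁²/n₁ = 8.99²/35 = 2.3091,  s₂²/n₂ = 11.71²/39 = 3.5160
SE = √(s₁²/n₁ + s₂²/n₂) = √(2.3091 + 3.5160) = 2.4135
df (Welch-Satterthwaite) = (s₁²/n₁ + s₂²/n₂)² / [(s₁²/n₁)²/(n₁-1) + (s₂²/n₂)²/(n₂-1)] ≈ 70.38
t = (x̄₁ - x̄₂) / SE = (57.73 - 55.68) / 2.4135 = 2.05 / 2.4135 = 0.849
p-value = 0.3986

Since p-value > α = 0.01, we fail to reject H₀.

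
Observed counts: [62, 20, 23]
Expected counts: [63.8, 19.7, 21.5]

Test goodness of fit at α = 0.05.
Chi-square goodness of fit test:
H₀: observed counts match expected distribution
H₁: observed counts differ from expected distribution
df = k - 1 = 2
χ² = Σ(O - E)²/E
   = (62 - 63.8)²/63.8 + (20 - 19.7)²/19.7 + (23 - 21.5)²/21.5
   = 0.051 + 0.005 + 0.105
   = 0.16
p-value = 0.9231

Since p-value > α = 0.05, we fail to reject H₀.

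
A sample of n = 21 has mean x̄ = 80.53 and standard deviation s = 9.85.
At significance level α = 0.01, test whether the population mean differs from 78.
One-sample t-test:
H₀: μ = 78
H₁: μ ≠ 78
df = n - 1 = 20
t = (x̄ - μ₀) / (s/√n) = (80.53 - 78) / (9.85/√21) = 1.177
p-value = 0.2530

Since p-value > α = 0.01, we fail to reject H₀.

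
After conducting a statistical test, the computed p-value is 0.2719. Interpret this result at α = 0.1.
Since p = 0.2719 > α = 0.1, fail to reject H₀.
There is insufficient evidence to reject the null hypothesis; the result is not statistically significant at the 0.1 level.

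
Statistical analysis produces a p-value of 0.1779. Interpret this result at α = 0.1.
Since p = 0.1779 > α = 0.1, fail to reject H₀.
There is insufficient evidence to reject the null hypothesis; the result is not statistically significant at the 0.1 level.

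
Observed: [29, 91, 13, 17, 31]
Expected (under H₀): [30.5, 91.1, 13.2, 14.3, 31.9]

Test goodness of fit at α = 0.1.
Chi-square goodness of fit test:
H₀: observed counts match expected distribution
H₁: observed counts differ from expected distribution
df = k - 1 = 4
χ² = Σ(O - E)²/E
   = (29 - 30.5)²/30.5 + (91 - 91.1)²/91.1 + (13 - 13.2)²/13.2 + (17 - 14.3)²/14.3 + (31 - 31.9)²/31.9
   = 0.074 + 0.000 + 0.003 + 0.510 + 0.025
   = 0.61
p-value = 0.9617

Since p-value > α = 0.1, we fail to reject H₀.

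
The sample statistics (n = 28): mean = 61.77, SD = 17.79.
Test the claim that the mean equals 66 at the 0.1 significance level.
One-sample t-test:
H₀: μ = 66
H₁: μ ≠ 66
df = n - 1 = 27
t = (x̄ - μ₀) / (s/√n) = (61.77 - 66) / (17.79/√28) = -1.258
p-value = 0.2191

Since p-value > α = 0.1, we fail to reject H₀.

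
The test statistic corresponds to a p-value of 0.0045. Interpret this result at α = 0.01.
Since p = 0.0045 < α = 0.01, reject H₀.
There is sufficient evidence to reject the null hypothesis; the result is statistically significant at the 0.01 level.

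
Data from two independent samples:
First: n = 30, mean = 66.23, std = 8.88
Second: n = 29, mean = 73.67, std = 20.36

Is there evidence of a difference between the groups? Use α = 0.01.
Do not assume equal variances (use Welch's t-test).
Welch's two-sample t-test:
H₀: μ₁ = μ₂
H₁: μ₁ ≠ μ₂
s₁²/n₁ = 8.88²/30 = 2.6285,  s₂²/n₂ = 20.36²/29 = 14.2941
SE = √(s₁²/n₁ + s₂²/n₂) = √(2.6285 + 14.2941) = 4.1137
df (Welch-Satterthwaite) = (s₁²/n₁ + s₂²/n₂)² / [(s₁²/n₁)²/(n₁-1) + (s₂²/n₂)²/(n₂-1)] ≈ 38.00
t = (x̄₁ - x̄₂) / SE = (66.23 - 73.67) / 4.1137 = -7.44 / 4.1137 = -1.809
p-value = 0.0784

Since p-value > α = 0.01, we fail to reject H₀.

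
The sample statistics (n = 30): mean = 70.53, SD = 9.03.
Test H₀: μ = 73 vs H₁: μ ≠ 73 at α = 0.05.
One-sample t-test:
H₀: μ = 73
H₁: μ ≠ 73
df = n - 1 = 29
t = (x̄ - μ₀) / (s/√n) = (70.53 - 73) / (9.03/√30) = -1.498
p-value = 0.1449

Since p-value > α = 0.05, we fail to reject H₀.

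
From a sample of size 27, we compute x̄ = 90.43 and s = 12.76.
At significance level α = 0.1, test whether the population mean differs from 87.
One-sample t-test:
H₀: μ = 87
H₁: μ ≠ 87
df = n - 1 = 26
t = (x̄ - μ₀) / (s/√n) = (90.43 - 87) / (12.76/√27) = 1.397
p-value = 0.1743

Since p-value > α = 0.1, we fail to reject H₀.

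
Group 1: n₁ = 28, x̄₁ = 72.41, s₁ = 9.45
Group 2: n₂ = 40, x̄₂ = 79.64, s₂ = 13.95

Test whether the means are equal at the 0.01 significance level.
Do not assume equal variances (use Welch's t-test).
Welch's two-sample t-test:
H₀: μ₁ = μ₂
H₁: μ₁ ≠ μ₂
s₁²/n₁ = 9.45²/28 = 3.1894,  s₂²/n₂ = 13.95²/40 = 4.8651
SE = √(s₁²/n₁ + s₂²/n₂) = √(3.1894 + 4.8651) = 2.8380
df (Welch-Satterthwaite) = (s₁²/n₁ + s₂²/n₂)² / [(s₁²/n₁)²/(n₁-1) + (s₂²/n₂)²/(n₂-1)] ≈ 65.95
t = (x̄₁ - x̄₂) / SE = (72.41 - 79.64) / 2.8380 = -7.23 / 2.8380 = -2.548
p-value = 0.0132

Since p-value > α = 0.01, we fail to reject H₀.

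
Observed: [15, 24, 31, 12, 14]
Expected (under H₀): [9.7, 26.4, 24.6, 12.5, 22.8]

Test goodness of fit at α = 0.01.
Chi-square goodness of fit test:
H₀: observed counts match expected distribution
H₁: observed counts differ from expected distribution
df = k - 1 = 4
χ² = Σ(O - E)²/E
   = (15 - 9.7)²/9.7 + (24 - 26.4)²/26.4 + (31 - 24.6)²/24.6 + (12 - 12.5)²/12.5 + (14 - 22.8)²/22.8
   = 2.896 + 0.218 + 1.665 + 0.020 + 3.396
   = 8.20
p-value = 0.0847

Since p-value > α = 0.01, we fail to reject H₀.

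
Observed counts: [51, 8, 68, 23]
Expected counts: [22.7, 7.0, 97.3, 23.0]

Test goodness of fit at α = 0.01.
Chi-square goodness of fit test:
H₀: observed counts match expected distribution
H₁: observed counts differ from expected distribution
df = k - 1 = 3
χ² = Σ(O - E)²/E
   = (51 - 22.7)²/22.7 + (8 - 7.0)²/7.0 + (68 - 97.3)²/97.3 + (23 - 23.0)²/23.0
   = 35.281 + 0.143 + 8.823 + 0.000
   = 44.25
p-value < 0.0001

Since p-value < α = 0.01, we reject H₀.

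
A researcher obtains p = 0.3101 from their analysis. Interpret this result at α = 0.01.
Since p = 0.3101 > α = 0.01, fail to reject H₀.
There is insufficient evidence to reject the null hypothesis; the result is not statistically significant at the 0.01 level.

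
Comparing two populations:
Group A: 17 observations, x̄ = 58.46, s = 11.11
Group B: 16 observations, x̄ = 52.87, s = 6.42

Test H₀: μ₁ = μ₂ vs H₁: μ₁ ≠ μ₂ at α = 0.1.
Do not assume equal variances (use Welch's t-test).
Welch's two-sample t-test:
H₀: μ₁ = μ₂
H₁: μ₁ ≠ μ₂
s₁²/n₁ = 11.11²/17 = 7.2607,  s₂²/n₂ = 6.42²/16 = 2.5760
SE = √(s₁²/n₁ + s₂²/n₂) = √(7.2607 + 2.5760) = 3.1364
df (Welch-Satterthwaite) = (s₁²/n₁ + s₂²/n₂)² / [(s₁²/n₁)²/(n₁-1) + (s₂²/n₂)²/(n₂-1)] ≈ 25.89
t = (x̄₁ - x̄₂) / SE = (58.46 - 52.87) / 3.1364 = 5.59 / 3.1364 = 1.782
p-value = 0.0864

Since p-value < α = 0.1, we reject H₀.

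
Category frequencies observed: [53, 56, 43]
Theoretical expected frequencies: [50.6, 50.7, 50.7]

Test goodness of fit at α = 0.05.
Chi-square goodness of fit test:
H₀: observed counts match expected distribution
H₁: observed counts differ from expected distribution
df = k - 1 = 2
χ² = Σ(O - E)²/E
   = (53 - 50.6)²/50.6 + (56 - 50.7)²/50.7 + (43 - 50.7)²/50.7
   = 0.114 + 0.554 + 1.169
   = 1.84
p-value = 0.3991

Since p-value > α = 0.05, we fail to reject H₀.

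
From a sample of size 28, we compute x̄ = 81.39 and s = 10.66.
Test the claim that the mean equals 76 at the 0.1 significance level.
One-sample t-test:
H₀: μ = 76
H₁: μ ≠ 76
df = n - 1 = 27
t = (x̄ - μ₀) / (s/√n) = (81.39 - 76) / (10.66/√28) = 2.676
p-value = 0.0125

Since p-value < α = 0.1, we reject H₀.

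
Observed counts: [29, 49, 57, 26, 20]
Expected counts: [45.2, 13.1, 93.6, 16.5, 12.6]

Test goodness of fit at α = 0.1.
Chi-square goodness of fit test:
H₀: observed counts match expected distribution
H₁: observed counts differ from expected distribution
df = k - 1 = 4
χ² = Σ(O - E)²/E
   = (29 - 45.2)²/45.2 + (49 - 13.1)²/13.1 + (57 - 93.6)²/93.6 + (26 - 16.5)²/16.5 + (20 - 12.6)²/12.6
   = 5.806 + 98.382 + 14.312 + 5.470 + 4.346
   = 128.32
p-value < 0.0001

Since p-value < α = 0.1, we reject H₀.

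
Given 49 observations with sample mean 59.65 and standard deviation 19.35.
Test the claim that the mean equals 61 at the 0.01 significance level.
One-sample t-test:
H₀: μ = 61
H₁: μ ≠ 61
df = n - 1 = 48
t = (x̄ - μ₀) / (s/√n) = (59.65 - 61) / (19.35/√49) = -0.488
p-value = 0.6275

Since p-value > α = 0.01, we fail to reject H₀.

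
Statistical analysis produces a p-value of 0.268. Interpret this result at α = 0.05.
Since p = 0.268 > α = 0.05, fail to reject H₀.
There is insufficient evidence to reject the null hypothesis; the result is not statistically significant at the 0.05 level.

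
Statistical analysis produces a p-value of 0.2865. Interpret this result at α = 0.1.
Since p = 0.2865 > α = 0.1, fail to reject H₀.
There is insufficient evidence to reject the null hypothesis; the result is not statistically significant at the 0.1 level.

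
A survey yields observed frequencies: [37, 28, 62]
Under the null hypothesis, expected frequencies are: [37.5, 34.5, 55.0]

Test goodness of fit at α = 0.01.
Chi-square goodness of fit test:
H₀: observed counts match expected distribution
H₁: observed counts differ from expected distribution
df = k - 1 = 2
χ² = Σ(O - E)²/E
   = (37 - 37.5)²/37.5 + (28 - 34.5)²/34.5 + (62 - 55.0)²/55.0
   = 0.007 + 1.225 + 0.891
   = 2.12
p-value = 0.3461

Since p-value > α = 0.01, we fail to reject H₀.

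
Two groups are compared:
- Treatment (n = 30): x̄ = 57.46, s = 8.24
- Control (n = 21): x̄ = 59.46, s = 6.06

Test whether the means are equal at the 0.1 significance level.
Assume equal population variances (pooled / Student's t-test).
Student's two-sample t-test (equal variances):
H₀: μ₁ = μ₂
H₁: μ₁ ≠ μ₂
df = n₁ + n₂ - 2 = 49
Pooled variance s_p² = [(n₁-1)s₁² + (n₂-1)s₂²] / (n₁ + n₂ - 2) = [(29)(8.24²) + (20)(6.06²)] / 49 = 55.1735
SE = √(s_p²(1/n₁ + 1/n₂)) = √(55.1735 × (1/30 + 1/21)) = 2.1134
t = (x̄₁ - x̄₂) / SE = (57.46 - 59.46) / 2.1134 = -2.00 / 2.1134 = -0.946
p-value = 0.3486

Since p-value > α = 0.1, we fail to reject H₀.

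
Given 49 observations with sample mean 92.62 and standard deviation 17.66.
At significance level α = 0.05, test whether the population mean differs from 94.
One-sample t-test:
H₀: μ = 94
H₁: μ ≠ 94
df = n - 1 = 48
t = (x̄ - μ₀) / (s/√n) = (92.62 - 94) / (17.66/√49) = -0.547
p-value = 0.5869

Since p-value > α = 0.05, we fail to reject H₀.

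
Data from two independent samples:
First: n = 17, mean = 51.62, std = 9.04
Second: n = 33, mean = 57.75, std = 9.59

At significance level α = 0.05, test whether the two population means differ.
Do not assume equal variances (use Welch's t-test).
Welch's two-sample t-test:
H₀: μ₁ = μ₂
H₁: μ₁ ≠ μ₂
s₁²/n₁ = 9.04²/17 = 4.8072,  s₂²/n₂ = 9.59²/33 = 2.7869
SE = √(s₁²/n₁ + s₂²/n₂) = √(4.8072 + 2.7869) = 2.7557
df (Welch-Satterthwaite) = (s₁²/n₁ + s₂²/n₂)² / [(s₁²/n₁)²/(n₁-1) + (s₂²/n₂)²/(n₂-1)] ≈ 34.18
t = (x̄₁ - x̄₂) / SE = (51.62 - 57.75) / 2.7557 = -6.13 / 2.7557 = -2.224
p-value = 0.0328

Since p-value < α = 0.05, we reject H₀.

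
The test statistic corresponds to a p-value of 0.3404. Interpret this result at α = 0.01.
Since p = 0.3404 > α = 0.01, fail to reject H₀.
There is insufficient evidence to reject the null hypothesis; the result is not statistically significant at the 0.01 level.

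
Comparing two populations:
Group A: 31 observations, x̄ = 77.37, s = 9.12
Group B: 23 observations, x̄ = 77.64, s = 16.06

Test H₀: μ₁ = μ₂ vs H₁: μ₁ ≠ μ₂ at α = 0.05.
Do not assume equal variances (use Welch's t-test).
Welch's two-sample t-test:
H₀: μ₁ = μ₂
H₁: μ₁ ≠ μ₂
s₁²/n₁ = 9.12²/31 = 2.6830,  s₂²/n₂ = 16.06²/23 = 11.2141
SE = √(s₁²/n₁ + s₂²/n₂) = √(2.6830 + 11.2141) = 3.7279
df (Welch-Satterthwaite) = (s₁²/n₁ + s₂²/n₂)² / [(s₁²/n₁)²/(n₁-1) + (s₂²/n₂)²/(n₂-1)] ≈ 32.43
t = (x̄₁ - x̄₂) / SE = (77.37 - 77.64) / 3.7279 = -0.27 / 3.7279 = -0.072
p-value = 0.9427

Since p-value > α = 0.05, we fail to reject H₀.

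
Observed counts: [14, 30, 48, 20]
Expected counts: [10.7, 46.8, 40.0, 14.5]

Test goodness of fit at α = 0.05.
Chi-square goodness of fit test:
H₀: observed counts match expected distribution
H₁: observed counts differ from expected distribution
df = k - 1 = 3
χ² = Σ(O - E)²/E
   = (14 - 10.7)²/10.7 + (30 - 46.8)²/46.8 + (48 - 40.0)²/40.0 + (20 - 14.5)²/14.5
   = 1.018 + 6.031 + 1.600 + 2.086
   = 10.73
p-value = 0.0133

Since p-value < α = 0.05, we reject H₀.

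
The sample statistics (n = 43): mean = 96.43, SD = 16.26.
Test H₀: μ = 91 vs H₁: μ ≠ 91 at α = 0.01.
One-sample t-test:
H₀: μ = 91
H₁: μ ≠ 91
df = n - 1 = 42
t = (x̄ - μ₀) / (s/√n) = (96.43 - 91) / (16.26/√43) = 2.190
p-value = 0.0341

Since p-value > α = 0.01, we fail to reject H₀.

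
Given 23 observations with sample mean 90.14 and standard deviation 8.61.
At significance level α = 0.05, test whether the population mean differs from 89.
One-sample t-test:
H₀: μ = 89
H₁: μ ≠ 89
df = n - 1 = 22
t = (x̄ - μ₀) / (s/√n) = (90.14 - 89) / (8.61/√23) = 0.635
p-value = 0.5320

Since p-value > α = 0.05, we fail to reject H₀.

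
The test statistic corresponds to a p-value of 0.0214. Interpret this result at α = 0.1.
Since p = 0.0214 < α = 0.1, reject H₀.
There is sufficient evidence to reject the null hypothesis; the result is statistically significant at the 0.1 level.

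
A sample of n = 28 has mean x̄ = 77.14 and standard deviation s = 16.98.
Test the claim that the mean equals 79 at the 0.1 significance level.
One-sample t-test:
H₀: μ = 79
H₁: μ ≠ 79
df = n - 1 = 27
t = (x̄ - μ₀) / (s/√n) = (77.14 - 79) / (16.98/√28) = -0.580
p-value = 0.5670

Since p-value > α = 0.1, we fail to reject H₀.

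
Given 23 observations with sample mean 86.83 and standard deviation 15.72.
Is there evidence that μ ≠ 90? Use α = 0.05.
One-sample t-test:
H₀: μ = 90
H₁: μ ≠ 90
df = n - 1 = 22
t = (x̄ - μ₀) / (s/√n) = (86.83 - 90) / (15.72/√23) = -0.967
p-value = 0.3440

Since p-value > α = 0.05, we fail to reject H₀.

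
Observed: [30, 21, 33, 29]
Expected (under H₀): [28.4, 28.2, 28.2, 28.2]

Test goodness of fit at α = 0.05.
Chi-square goodness of fit test:
H₀: observed counts match expected distribution
H₁: observed counts differ from expected distribution
df = k - 1 = 3
χ² = Σ(O - E)²/E
   = (30 - 28.4)²/28.4 + (21 - 28.2)²/28.2 + (33 - 28.2)²/28.2 + (29 - 28.2)²/28.2
   = 0.090 + 1.838 + 0.817 + 0.023
   = 2.77
p-value = 0.4288

Since p-value > α = 0.05, we fail to reject H₀.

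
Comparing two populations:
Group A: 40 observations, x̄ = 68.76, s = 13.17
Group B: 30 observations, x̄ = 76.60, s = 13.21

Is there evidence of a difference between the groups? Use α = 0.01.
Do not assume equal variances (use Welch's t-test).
Welch's two-sample t-test:
H₀: μ₁ = μ₂
H₁: μ₁ ≠ μ₂
s₁²/n₁ = 13.17²/40 = 4.3362,  s₂²/n₂ = 13.21²/30 = 5.8168
SE = √(s₁²/n₁ + s₂²/n₂) = √(4.3362 + 5.8168) = 3.1864
df (Welch-Satterthwaite) = (s₁²/n₁ + s₂²/n₂)² / [(s₁²/n₁)²/(n₁-1) + (s₂²/n₂)²/(n₂-1)] ≈ 62.52
t = (x̄₁ - x̄₂) / SE = (68.76 - 76.60) / 3.1864 = -7.84 / 3.1864 = -2.460
p-value = 0.0167

Since p-value > α = 0.01, we fail to reject H₀.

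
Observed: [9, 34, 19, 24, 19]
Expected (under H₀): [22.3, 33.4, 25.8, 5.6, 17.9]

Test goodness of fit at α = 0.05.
Chi-square goodness of fit test:
H₀: observed counts match expected distribution
H₁: observed counts differ from expected distribution
df = k - 1 = 4
χ² = Σ(O - E)²/E
   = (9 - 22.3)²/22.3 + (34 - 33.4)²/33.4 + (19 - 25.8)²/25.8 + (24 - 5.6)²/5.6 + (19 - 17.9)²/17.9
   = 7.932 + 0.011 + 1.792 + 60.457 + 0.068
   = 70.26
p-value < 0.0001

Since p-value < α = 0.05, we reject H₀.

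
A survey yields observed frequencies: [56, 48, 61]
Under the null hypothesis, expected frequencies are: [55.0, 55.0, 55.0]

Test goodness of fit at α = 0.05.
Chi-square goodness of fit test:
H₀: observed counts match expected distribution
H₁: observed counts differ from expected distribution
df = k - 1 = 2
χ² = Σ(O - E)²/E
   = (56 - 55.0)²/55.0 + (48 - 55.0)²/55.0 + (61 - 55.0)²/55.0
   = 0.018 + 0.891 + 0.655
   = 1.56
p-value = 0.4576

Since p-value > α = 0.05, we fail to reject H₀.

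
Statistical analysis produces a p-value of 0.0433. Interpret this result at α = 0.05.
Since p = 0.0433 < α = 0.05, reject H₀.
There is sufficient evidence to reject the null hypothesis; the result is statistically significant at the 0.05 level.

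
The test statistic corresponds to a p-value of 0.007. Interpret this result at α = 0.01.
Since p = 0.007 < α = 0.01, reject H₀.
There is sufficient evidence to reject the null hypothesis; the result is statistically significant at the 0.01 level.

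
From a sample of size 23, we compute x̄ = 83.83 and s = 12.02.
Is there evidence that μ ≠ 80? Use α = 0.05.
One-sample t-test:
H₀: μ = 80
H₁: μ ≠ 80
df = n - 1 = 22
t = (x̄ - μ₀) / (s/√n) = (83.83 - 80) / (12.02/√23) = 1.528
p-value = 0.1407

Since p-value > α = 0.05, we fail to reject H₀.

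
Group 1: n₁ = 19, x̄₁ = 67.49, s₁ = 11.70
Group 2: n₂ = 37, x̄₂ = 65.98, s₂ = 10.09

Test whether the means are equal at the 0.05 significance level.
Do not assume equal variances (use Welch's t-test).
Welch's two-sample t-test:
H₀: μ₁ = μ₂
H₁: μ₁ ≠ μ₂
s₁²/n₁ = 11.70²/19 = 7.2047,  s₂²/n₂ = 10.09²/37 = 2.7516
SE = √(s₁²/n₁ + s₂²/n₂) = √(7.2047 + 2.7516) = 3.1554
df (Welch-Satterthwaite) = (s₁²/n₁ + s₂²/n₂)² / [(s₁²/n₁)²/(n₁-1) + (s₂²/n₂)²/(n₂-1)] ≈ 32.04
t = (x̄₁ - x̄₂) / SE = (67.49 - 65.98) / 3.1554 = 1.51 / 3.1554 = 0.479
p-value = 0.6355

Since p-value > α = 0.05, we fail to reject H₀.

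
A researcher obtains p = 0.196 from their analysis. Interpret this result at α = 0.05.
Since p = 0.196 > α = 0.05, fail to reject H₀.
There is insufficient evidence to reject the null hypothesis; the result is not statistically significant at the 0.05 level.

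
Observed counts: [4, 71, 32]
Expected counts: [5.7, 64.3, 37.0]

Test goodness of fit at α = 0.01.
Chi-square goodness of fit test:
H₀: observed counts match expected distribution
H₁: observed counts differ from expected distribution
df = k - 1 = 2
χ² = Σ(O - E)²/E
   = (4 - 5.7)²/5.7 + (71 - 64.3)²/64.3 + (32 - 37.0)²/37.0
   = 0.507 + 0.698 + 0.676
   = 1.88
p-value = 0.3905

Since p-value > α = 0.01, we fail to reject H₀.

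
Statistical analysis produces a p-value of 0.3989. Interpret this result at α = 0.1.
Since p = 0.3989 > α = 0.1, fail to reject H₀.
There is insufficient evidence to reject the null hypothesis; the result is not statistically significant at the 0.1 level.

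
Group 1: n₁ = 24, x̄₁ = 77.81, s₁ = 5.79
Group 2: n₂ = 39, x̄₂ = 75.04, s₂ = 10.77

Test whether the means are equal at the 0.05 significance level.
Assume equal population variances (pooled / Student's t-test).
Student's two-sample t-test (equal variances):
H₀: μ₁ = μ₂
H₁: μ₁ ≠ μ₂
df = n₁ + n₂ - 2 = 61
Pooled variance s_p² = [(n₁-1)s₁² + (n₂-1)s₂²] / (n₁ + n₂ - 2) = [(23)(5.79²) + (38)(10.77²)] / 61 = 84.8981
SE = √(s_p²(1/n₁ + 1/n₂)) = √(84.8981 × (1/24 + 1/39)) = 2.3905
t = (x̄₁ - x̄₂) / SE = (77.81 - 75.04) / 2.3905 = 2.77 / 2.3905 = 1.159
p-value = 0.2511

Since p-value > α = 0.05, we fail to reject H₀.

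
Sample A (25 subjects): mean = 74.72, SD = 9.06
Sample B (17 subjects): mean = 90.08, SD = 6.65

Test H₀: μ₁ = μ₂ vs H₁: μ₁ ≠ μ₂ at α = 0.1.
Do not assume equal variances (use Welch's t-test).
Welch's two-sample t-test:
H₀: μ₁ = μ₂
H₁: μ₁ ≠ μ₂
s₁²/n₁ = 9.06²/25 = 3.2833,  s₂²/n₂ = 6.65²/17 = 2.6013
SE = √(s₁²/n₁ + s₂²/n₂) = √(3.2833 + 2.6013) = 2.4258
df (Welch-Satterthwaite) = (s₁²/n₁ + s₂²/n₂)² / [(s₁²/n₁)²/(n₁-1) + (s₂²/n₂)²/(n₂-1)] ≈ 39.71
t = (x̄₁ - x̄₂) / SE = (74.72 - 90.08) / 2.4258 = -15.36 / 2.4258 = -6.332
p-value < 0.0001

Since p-value < α = 0.1, we reject H₀.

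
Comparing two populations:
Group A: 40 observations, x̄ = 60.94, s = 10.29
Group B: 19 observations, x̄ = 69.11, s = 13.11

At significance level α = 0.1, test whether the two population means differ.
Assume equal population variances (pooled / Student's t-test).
Student's two-sample t-test (equal variances):
H₀: μ₁ = μ₂
H₁: μ₁ ≠ μ₂
df = n₁ + n₂ - 2 = 57
Pooled variance s_p² = [(n₁-1)s₁² + (n₂-1)s₂²] / (n₁ + n₂ - 2) = [(39)(10.29²) + (18)(13.11²)] / 57 = 126.7224
SE = √(s_p²(1/n₁ + 1/n₂)) = √(126.7224 × (1/40 + 1/19)) = 3.1365
t = (x̄₁ - x̄₂) / SE = (60.94 - 69.11) / 3.1365 = -8.17 / 3.1365 = -2.605
p-value = 0.0117

Since p-value < α = 0.1, we reject H₀.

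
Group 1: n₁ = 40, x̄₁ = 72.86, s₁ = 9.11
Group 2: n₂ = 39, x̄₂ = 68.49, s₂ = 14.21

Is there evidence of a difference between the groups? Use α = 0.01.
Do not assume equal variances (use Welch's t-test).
Welch's two-sample t-test:
H₀: μ₁ = μ₂
H₁: μ₁ ≠ μ₂
s₁²/n₁ = 9.11²/40 = 2.0748,  s₂²/n₂ = 14.21²/39 = 5.1775
SE = √(s₁²/n₁ + s₂²/n₂) = √(2.0748 + 5.1775) = 2.6930
df (Welch-Satterthwaite) = (s₁²/n₁ + s₂²/n₂)² / [(s₁²/n₁)²/(n₁-1) + (s₂²/n₂)²/(n₂-1)] ≈ 64.47
t = (x̄₁ - x̄₂) / SE = (72.86 - 68.49) / 2.6930 = 4.37 / 2.6930 = 1.623
p-value = 0.1095

Since p-value > α = 0.01, we fail to reject H₀.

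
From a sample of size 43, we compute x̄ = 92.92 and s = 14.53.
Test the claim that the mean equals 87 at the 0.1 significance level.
One-sample t-test:
H₀: μ = 87
H₁: μ ≠ 87
df = n - 1 = 42
t = (x̄ - μ₀) / (s/√n) = (92.92 - 87) / (14.53/√43) = 2.672
p-value = 0.0107

Since p-value < α = 0.1, we reject H₀.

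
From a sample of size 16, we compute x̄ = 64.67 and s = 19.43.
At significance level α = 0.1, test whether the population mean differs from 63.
One-sample t-test:
H₀: μ = 63
H₁: μ ≠ 63
df = n - 1 = 15
t = (x̄ - μ₀) / (s/√n) = (64.67 - 63) / (19.43/√16) = 0.344
p-value = 0.7358

Since p-value > α = 0.1, we fail to reject H₀.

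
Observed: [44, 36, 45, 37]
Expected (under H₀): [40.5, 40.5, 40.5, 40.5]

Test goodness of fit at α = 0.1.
Chi-square goodness of fit test:
H₀: observed counts match expected distribution
H₁: observed counts differ from expected distribution
df = k - 1 = 3
χ² = Σ(O - E)²/E
   = (44 - 40.5)²/40.5 + (36 - 40.5)²/40.5 + (45 - 40.5)²/40.5 + (37 - 40.5)²/40.5
   = 0.302 + 0.500 + 0.500 + 0.302
   = 1.60
p-value = 0.6583

Since p-value > α = 0.1, we fail to reject H₀.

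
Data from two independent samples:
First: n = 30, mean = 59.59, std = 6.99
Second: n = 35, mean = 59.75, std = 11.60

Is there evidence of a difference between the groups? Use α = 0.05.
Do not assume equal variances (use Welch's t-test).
Welch's two-sample t-test:
H₀: μ₁ = μ₂
H₁: μ₁ ≠ μ₂
s₁²/n₁ = 6.99²/30 = 1.6287,  s₂²/n₂ = 11.60²/35 = 3.8446
SE = √(s₁²/n₁ + s₂²/n₂) = √(1.6287 + 3.8446) = 2.3395
df (Welch-Satterthwaite) = (s₁²/n₁ + s₂²/n₂)² / [(s₁²/n₁)²/(n₁-1) + (s₂²/n₂)²/(n₂-1)] ≈ 56.93
t = (x̄₁ - x̄₂) / SE = (59.59 - 59.75) / 2.3395 = -0.16 / 2.3395 = -0.068
p-value = 0.9457

Since p-value > α = 0.05, we fail to reject H₀.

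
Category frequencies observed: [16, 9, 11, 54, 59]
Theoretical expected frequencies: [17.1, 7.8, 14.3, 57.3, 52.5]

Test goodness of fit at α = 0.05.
Chi-square goodness of fit test:
H₀: observed counts match expected distribution
H₁: observed counts differ from expected distribution
df = k - 1 = 4
χ² = Σ(O - E)²/E
   = (16 - 17.1)²/17.1 + (9 - 7.8)²/7.8 + (11 - 14.3)²/14.3 + (54 - 57.3)²/57.3 + (59 - 52.5)²/52.5
   = 0.071 + 0.185 + 0.762 + 0.190 + 0.805
   = 2.01
p-value = 0.7336

Since p-value > α = 0.05, we fail to reject H₀.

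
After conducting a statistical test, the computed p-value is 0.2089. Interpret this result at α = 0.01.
Since p = 0.2089 > α = 0.01, fail to reject H₀.
There is insufficient evidence to reject the null hypothesis; the result is not statistically significant at the 0.01 level.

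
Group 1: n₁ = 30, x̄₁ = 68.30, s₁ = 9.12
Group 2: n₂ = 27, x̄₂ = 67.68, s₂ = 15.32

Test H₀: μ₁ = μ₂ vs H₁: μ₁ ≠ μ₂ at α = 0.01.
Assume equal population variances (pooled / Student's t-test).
Student's two-sample t-test (equal variances):
H₀: μ₁ = μ₂
H₁: μ₁ ≠ μ₂
df = n₁ + n₂ - 2 = 55
Pooled variance s_p² = [(n₁-1)s₁² + (n₂-1)s₂²] / (n₁ + n₂ - 2) = [(29)(9.12²) + (26)(15.32²)] / 55 = 154.8058
SE = √(s_p²(1/n₁ + 1/n₂)) = √(154.8058 × (1/30 + 1/27)) = 3.3006
t = (x̄₁ - x̄₂) / SE = (68.30 - 67.68) / 3.3006 = 0.62 / 3.3006 = 0.188
p-value = 0.8517

Since p-value > α = 0.01, we fail to reject H₀.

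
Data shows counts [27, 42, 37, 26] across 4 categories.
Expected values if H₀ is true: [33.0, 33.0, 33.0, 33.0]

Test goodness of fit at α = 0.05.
Chi-square goodness of fit test:
H₀: observed counts match expected distribution
H₁: observed counts differ from expected distribution
df = k - 1 = 3
χ² = Σ(O - E)²/E
   = (27 - 33.0)²/33.0 + (42 - 33.0)²/33.0 + (37 - 33.0)²/33.0 + (26 - 33.0)²/33.0
   = 1.091 + 2.455 + 0.485 + 1.485
   = 5.52
p-value = 0.1377

Since p-value > α = 0.05, we fail to reject H₀.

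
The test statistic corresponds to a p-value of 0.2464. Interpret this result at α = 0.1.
Since p = 0.2464 > α = 0.1, fail to reject H₀.
There is insufficient evidence to reject the null hypothesis; the result is not statistically significant at the 0.1 level.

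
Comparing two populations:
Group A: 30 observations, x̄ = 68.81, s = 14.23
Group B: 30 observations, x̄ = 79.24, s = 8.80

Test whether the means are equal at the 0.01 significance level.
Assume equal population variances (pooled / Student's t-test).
Student's two-sample t-test (equal variances):
H₀: μ₁ = μ₂
H₁: μ₁ ≠ μ₂
df = n₁ + n₂ - 2 = 58
Pooled variance s_p² = [(n₁-1)s₁² + (n₂-1)s₂²] / (n₁ + n₂ - 2) = [(29)(14.23²) + (29)(8.80²)] / 58 = 139.9665
SE = √(s_p²(1/n₁ + 1/n₂)) = √(139.9665 × (1/30 + 1/30)) = 3.0547
t = (x̄₁ - x̄₂) / SE = (68.81 - 79.24) / 3.0547 = -10.43 / 3.0547 = -3.414
p-value = 0.0012

Since p-value < α = 0.01, we reject H₀.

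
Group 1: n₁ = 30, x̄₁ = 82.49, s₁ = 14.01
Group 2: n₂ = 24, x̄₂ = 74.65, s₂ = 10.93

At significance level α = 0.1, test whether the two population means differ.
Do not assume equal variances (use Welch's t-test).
Welch's two-sample t-test:
H₀: μ₁ = μ₂
H₁: μ₁ ≠ μ₂
s₁²/n₁ = 14.01²/30 = 6.5427,  s₂²/n₂ = 10.93²/24 = 4.9777
SE = √(s₁²/n₁ + s₂²/n₂) = √(6.5427 + 4.9777) = 3.3942
df (Welch-Satterthwaite) = (s₁²/n₁ + s₂²/n₂)² / [(s₁²/n₁)²/(n₁-1) + (s₂²/n₂)²/(n₂-1)] ≈ 51.98
t = (x̄₁ - x̄₂) / SE = (82.49 - 74.65) / 3.3942 = 7.84 / 3.3942 = 2.310
p-value = 0.0249

Since p-value < α = 0.1, we reject H₀.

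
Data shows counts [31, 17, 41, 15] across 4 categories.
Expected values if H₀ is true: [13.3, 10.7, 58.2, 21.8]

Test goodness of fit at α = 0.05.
Chi-square goodness of fit test:
H₀: observed counts match expected distribution
H₁: observed counts differ from expected distribution
df = k - 1 = 3
χ² = Σ(O - E)²/E
   = (31 - 13.3)²/13.3 + (17 - 10.7)²/10.7 + (41 - 58.2)²/58.2 + (15 - 21.8)²/21.8
   = 23.556 + 3.709 + 5.083 + 2.121
   = 34.47
p-value < 0.0001

Since p-value < α = 0.05, we reject H₀.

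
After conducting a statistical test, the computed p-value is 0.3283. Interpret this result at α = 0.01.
Since p = 0.3283 > α = 0.01, fail to reject H₀.
There is insufficient evidence to reject the null hypothesis; the result is not statistically significant at the 0.01 level.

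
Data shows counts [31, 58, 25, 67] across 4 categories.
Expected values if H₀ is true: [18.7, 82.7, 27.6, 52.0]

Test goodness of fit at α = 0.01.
Chi-square goodness of fit test:
H₀: observed counts match expected distribution
H₁: observed counts differ from expected distribution
df = k - 1 = 3
χ² = Σ(O - E)²/E
   = (31 - 18.7)²/18.7 + (58 - 82.7)²/82.7 + (25 - 27.6)²/27.6 + (67 - 52.0)²/52.0
   = 8.090 + 7.377 + 0.245 + 4.327
   = 20.04
p-value = 0.0002

Since p-value < α = 0.01, we reject H₀.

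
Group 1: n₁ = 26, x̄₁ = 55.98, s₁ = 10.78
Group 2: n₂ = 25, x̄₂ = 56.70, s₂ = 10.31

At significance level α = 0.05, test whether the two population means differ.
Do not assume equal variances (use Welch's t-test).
Welch's two-sample t-test:
H₀: μ₁ = μ₂
H₁: μ₁ ≠ μ₂
s₁²/n₁ = 10.78²/26 = 4.4696,  s₂²/n₂ = 10.31²/25 = 4.2518
SE = √(s₁²/n₁ + s₂²/n₂) = √(4.4696 + 4.2518) = 2.9532
df (Welch-Satterthwaite) = (s₁²/n₁ + s₂²/n₂)² / [(s₁²/n₁)²/(n₁-1) + (s₂²/n₂)²/(n₂-1)] ≈ 49.00
t = (x̄₁ - x̄₂) / SE = (55.98 - 56.70) / 2.9532 = -0.72 / 2.9532 = -0.244
p-value = 0.8084

Since p-value > α = 0.05, we fail to reject H₀.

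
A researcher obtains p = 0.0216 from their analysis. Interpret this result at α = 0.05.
Since p = 0.0216 < α = 0.05, reject H₀.
There is sufficient evidence to reject the null hypothesis; the result is statistically significant at the 0.05 level.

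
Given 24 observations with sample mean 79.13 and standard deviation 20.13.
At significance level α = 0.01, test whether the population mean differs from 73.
One-sample t-test:
H₀: μ = 73
H₁: μ ≠ 73
df = n - 1 = 23
t = (x̄ - μ₀) / (s/√n) = (79.13 - 73) / (20.13/√24) = 1.492
p-value = 0.1493

Since p-value > α = 0.01, we fail to reject H₀.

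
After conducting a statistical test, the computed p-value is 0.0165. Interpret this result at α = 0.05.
Since p = 0.0165 < α = 0.05, reject H₀.
There is sufficient evidence to reject the null hypothesis; the result is statistically significant at the 0.05 level.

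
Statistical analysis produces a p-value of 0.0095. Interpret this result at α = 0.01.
Since p = 0.0095 < α = 0.01, reject H₀.
There is sufficient evidence to reject the null hypothesis; the result is statistically significant at the 0.01 level.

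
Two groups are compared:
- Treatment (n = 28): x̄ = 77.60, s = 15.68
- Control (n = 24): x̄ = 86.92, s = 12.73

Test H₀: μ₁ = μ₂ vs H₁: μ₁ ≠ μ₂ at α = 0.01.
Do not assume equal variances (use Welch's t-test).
Welch's two-sample t-test:
H₀: μ₁ = μ₂
H₁: μ₁ ≠ μ₂
s₁²/n₁ = 15.68²/28 = 8.7808,  s₂²/n₂ = 12.73²/24 = 6.7522
SE = √(s₁²/n₁ + s₂²/n₂) = √(8.7808 + 6.7522) = 3.9412
df (Welch-Satterthwaite) = (s₁²/n₁ + s₂²/n₂)² / [(s₁²/n₁)²/(n₁-1) + (s₂²/n₂)²/(n₂-1)] ≈ 49.87
t = (x̄₁ - x̄₂) / SE = (77.60 - 86.92) / 3.9412 = -9.32 / 3.9412 = -2.365
p-value = 0.0220

Since p-value > α = 0.01, we fail to reject H₀.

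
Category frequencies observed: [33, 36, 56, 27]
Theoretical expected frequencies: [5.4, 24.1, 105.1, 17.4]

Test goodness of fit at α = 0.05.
Chi-square goodness of fit test:
H₀: observed counts match expected distribution
H₁: observed counts differ from expected distribution
df = k - 1 = 3
χ² = Σ(O - E)²/E
   = (33 - 5.4)²/5.4 + (36 - 24.1)²/24.1 + (56 - 105.1)²/105.1 + (27 - 17.4)²/17.4
   = 141.067 + 5.876 + 22.938 + 5.297
   = 175.18
p-value < 0.0001

Since p-value < α = 0.05, we reject H₀.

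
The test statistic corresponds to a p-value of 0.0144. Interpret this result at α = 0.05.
Since p = 0.0144 < α = 0.05, reject H₀.
There is sufficient evidence to reject the null hypothesis; the result is statistically significant at the 0.05 level.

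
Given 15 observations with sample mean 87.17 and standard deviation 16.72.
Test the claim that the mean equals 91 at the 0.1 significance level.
One-sample t-test:
H₀: μ = 91
H₁: μ ≠ 91
df = n - 1 = 14
t = (x̄ - μ₀) / (s/√n) = (87.17 - 91) / (16.72/√15) = -0.887
p-value = 0.3900

Since p-value > α = 0.1, we fail to reject H₀.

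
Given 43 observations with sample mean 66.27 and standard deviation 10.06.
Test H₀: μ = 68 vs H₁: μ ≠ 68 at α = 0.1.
One-sample t-test:
H₀: μ = 68
H₁: μ ≠ 68
df = n - 1 = 42
t = (x̄ - μ₀) / (s/√n) = (66.27 - 68) / (10.06/√43) = -1.128
p-value = 0.2659

Since p-value > α = 0.1, we fail to reject H₀.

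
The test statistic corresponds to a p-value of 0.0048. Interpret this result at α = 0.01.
Since p = 0.0048 < α = 0.01, reject H₀.
There is sufficient evidence to reject the null hypothesis; the result is statistically significant at the 0.01 level.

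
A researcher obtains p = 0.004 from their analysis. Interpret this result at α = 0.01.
Since p = 0.004 < α = 0.01, reject H₀.
There is sufficient evidence to reject the null hypothesis; the result is statistically significant at the 0.01 level.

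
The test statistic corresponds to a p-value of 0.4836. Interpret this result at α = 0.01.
Since p = 0.4836 > α = 0.01, fail to reject H₀.
There is insufficient evidence to reject the null hypothesis; the result is not statistically significant at the 0.01 level.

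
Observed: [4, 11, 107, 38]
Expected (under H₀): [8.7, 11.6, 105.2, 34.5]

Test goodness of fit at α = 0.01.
Chi-square goodness of fit test:
H₀: observed counts match expected distribution
H₁: observed counts differ from expected distribution
df = k - 1 = 3
χ² = Σ(O - E)²/E
   = (4 - 8.7)²/8.7 + (11 - 11.6)²/11.6 + (107 - 105.2)²/105.2 + (38 - 34.5)²/34.5
   = 2.539 + 0.031 + 0.031 + 0.355
   = 2.96
p-value = 0.3985

Since p-value > α = 0.01, we fail to reject H₀.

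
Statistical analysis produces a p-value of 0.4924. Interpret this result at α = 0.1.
Since p = 0.4924 > α = 0.1, fail to reject H₀.
There is insufficient evidence to reject the null hypothesis; the result is not statistically significant at the 0.1 level.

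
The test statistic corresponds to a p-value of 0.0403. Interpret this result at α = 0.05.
Since p = 0.0403 < α = 0.05, reject H₀.
There is sufficient evidence to reject the null hypothesis; the result is statistically significant at the 0.05 level.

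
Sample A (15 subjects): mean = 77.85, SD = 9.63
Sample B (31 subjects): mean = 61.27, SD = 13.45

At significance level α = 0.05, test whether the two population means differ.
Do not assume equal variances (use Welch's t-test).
Welch's two-sample t-test:
H₀: μ₁ = μ₂
H₁: μ₁ ≠ μ₂
s₁²/n₁ = 9.63²/15 = 6.1825,  s₂²/n₂ = 13.45²/31 = 5.8356
SE = √(s₁²/n₁ + s₂²/n₂) = √(6.1825 + 5.8356) = 3.4667
df (Welch-Satterthwaite) = (s₁²/n₁ + s₂²/n₂)² / [(s₁²/n₁)²/(n₁-1) + (s₂²/n₂)²/(n₂-1)] ≈ 37.37
t = (x̄₁ - x̄₂) / SE = (77.85 - 61.27) / 3.4667 = 16.58 / 3.4667 = 4.783
p-value < 0.0001

Since p-value < α = 0.05, we reject H₀.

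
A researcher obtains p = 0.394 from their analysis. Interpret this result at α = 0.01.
Since p = 0.394 > α = 0.01, fail to reject H₀.
There is insufficient evidence to reject the null hypothesis; the result is not statistically significant at the 0.01 level.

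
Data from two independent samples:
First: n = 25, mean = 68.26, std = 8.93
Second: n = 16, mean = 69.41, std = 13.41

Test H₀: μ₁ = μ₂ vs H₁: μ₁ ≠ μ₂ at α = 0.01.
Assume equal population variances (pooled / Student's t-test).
Student's two-sample t-test (equal variances):
H₀: μ₁ = μ₂
H₁: μ₁ ≠ μ₂
df = n₁ + n₂ - 2 = 39
Pooled variance s_p² = [(n₁-1)s₁² + (n₂-1)s₂²] / (n₁ + n₂ - 2) = [(24)(8.93²) + (15)(13.41²)] / 39 = 118.2384
SE = √(s_p²(1/n₁ + 1/n₂)) = √(118.2384 × (1/25 + 1/16)) = 3.4813
t = (x̄₁ - x̄₂) / SE = (68.26 - 69.41) / 3.4813 = -1.15 / 3.4813 = -0.330
p-value = 0.7429

Since p-value > α = 0.01, we fail to reject H₀.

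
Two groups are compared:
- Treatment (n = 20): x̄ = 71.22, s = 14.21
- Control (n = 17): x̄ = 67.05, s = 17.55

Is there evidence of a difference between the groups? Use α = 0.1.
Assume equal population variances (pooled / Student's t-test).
Student's two-sample t-test (equal variances):
H₀: μ₁ = μ₂
H₁: μ₁ ≠ μ₂
df = n₁ + n₂ - 2 = 35
Pooled variance s_p² = [(n₁-1)s₁² + (n₂-1)s₂²] / (n₁ + n₂ - 2) = [(19)(14.21²) + (16)(17.55²)] / 35 = 250.4171
SE = √(s_p²(1/n₁ + 1/n₂)) = √(250.4171 × (1/20 + 1/17)) = 5.2203
t = (x̄₁ - x̄₂) / SE = (71.22 - 67.05) / 5.2203 = 4.17 / 5.2203 = 0.799
p-value = 0.4298

Since p-value > α = 0.1, we fail to reject H₀.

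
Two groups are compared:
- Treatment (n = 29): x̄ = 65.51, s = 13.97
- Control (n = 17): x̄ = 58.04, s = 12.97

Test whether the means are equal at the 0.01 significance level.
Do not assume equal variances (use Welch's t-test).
Welch's two-sample t-test:
H₀: μ₁ = μ₂
H₁: μ₁ ≠ μ₂
s₁²/n₁ = 13.97²/29 = 6.7297,  s₂²/n₂ = 12.97²/17 = 9.8953
SE = √(s₁²/n₁ + s₂²/n₂) = √(6.7297 + 9.8953) = 4.0774
df (Welch-Satterthwaite) = (s₁²/n₁ + s₂²/n₂)² / [(s₁²/n₁)²/(n₁-1) + (s₂²/n₂)²/(n₂-1)] ≈ 35.72
t = (x̄₁ - x̄₂) / SE = (65.51 - 58.04) / 4.0774 = 7.47 / 4.0774 = 1.832
p-value = 0.0753

Since p-value > α = 0.01, we fail to reject H₀.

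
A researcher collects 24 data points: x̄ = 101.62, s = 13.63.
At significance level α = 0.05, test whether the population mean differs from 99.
One-sample t-test:
H₀: μ = 99
H₁: μ ≠ 99
df = n - 1 = 23
t = (x̄ - μ₀) / (s/√n) = (101.62 - 99) / (13.63/√24) = 0.942
p-value = 0.3561

Since p-value > α = 0.05, we fail to reject H₀.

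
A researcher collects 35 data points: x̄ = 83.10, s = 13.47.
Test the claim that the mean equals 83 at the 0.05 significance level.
One-sample t-test:
H₀: μ = 83
H₁: μ ≠ 83
df = n - 1 = 34
t = (x̄ - μ₀) / (s/√n) = (83.10 - 83) / (13.47/√35) = 0.044
p-value = 0.9652

Since p-value > α = 0.05, we fail to reject H₀.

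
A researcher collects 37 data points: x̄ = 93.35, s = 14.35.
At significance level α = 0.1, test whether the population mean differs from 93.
One-sample t-test:
H₀: μ = 93
H₁: μ ≠ 93
df = n - 1 = 36
t = (x̄ - μ₀) / (s/√n) = (93.35 - 93) / (14.35/√37) = 0.148
p-value = 0.8829

Since p-value > α = 0.1, we fail to reject H₀.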